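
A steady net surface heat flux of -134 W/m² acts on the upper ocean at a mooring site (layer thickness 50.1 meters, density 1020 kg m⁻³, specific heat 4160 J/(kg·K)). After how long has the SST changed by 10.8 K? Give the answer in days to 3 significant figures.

198 days

Areal heat capacity C = ρ c_p D = 1020 × 4160 × 50.1 = 2.13×10^8 J/(m²·K).
Time required: Δt = C ΔT / F = 2.13×10^8 × -10.8 / -134 = 1.71×10^7 s.
In days: 1.71×10^7 s / (86400 s/day) = 198 days.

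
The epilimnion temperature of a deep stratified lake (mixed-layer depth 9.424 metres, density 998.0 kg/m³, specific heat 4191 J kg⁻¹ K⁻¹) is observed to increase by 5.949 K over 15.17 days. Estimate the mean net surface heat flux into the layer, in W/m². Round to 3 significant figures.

Areal heat capacity C = ρ c_p D = 998.0 × 4191 × 9.424 = 3.94×10^7 J m⁻² K⁻¹.
Required heat per unit area: Q = C ΔT = 3.94×10^7 × 5.949 = 2.34×10^8 J/m².
Flux F = Q / Δt = 2.34×10^8 / 1.31×10^6 s = 179 W/m².

179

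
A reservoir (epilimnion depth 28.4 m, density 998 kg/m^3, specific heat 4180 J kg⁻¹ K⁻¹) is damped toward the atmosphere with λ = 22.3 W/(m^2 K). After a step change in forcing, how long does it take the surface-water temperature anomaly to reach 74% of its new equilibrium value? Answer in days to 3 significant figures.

82.8 days

Areal heat capacity C = ρ c_p D = 998 × 4180 × 28.4 = 1.18×10^8 J m⁻² K⁻¹.
τ = C / λ = 1.18×10^8 / 22.3 = 5.31×10^6 s.
Fraction reached: 1 − e^(−t/τ) = 0.74 ⇒ t = −τ ln(1 − 0.74) = τ × 1.35.
t = 7.16×10^6 s = 82.8 days.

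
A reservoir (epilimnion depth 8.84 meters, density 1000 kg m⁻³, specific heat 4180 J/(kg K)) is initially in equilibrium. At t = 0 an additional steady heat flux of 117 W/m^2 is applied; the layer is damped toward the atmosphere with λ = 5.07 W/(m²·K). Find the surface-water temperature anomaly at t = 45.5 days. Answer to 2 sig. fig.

Areal heat capacity C = ρ c_p D = 1000 × 4180 × 8.84 = 3.70×10^7 J/(m²·K).
τ = C / λ = 3.70×10^7 / 5.07 = 7.29×10^6 s.
Equilibrium anomaly ΔT_eq = F / λ = 117 / 5.07 = 23.1 K.
t = 45.5 days = 3.93×10^6 s, so t/τ = 0.539.
ΔT(t) = ΔT_eq (1 − e^(−t/τ)) = 23.1 × (1 − e^−0.539) = 9.62 K.

9.6 K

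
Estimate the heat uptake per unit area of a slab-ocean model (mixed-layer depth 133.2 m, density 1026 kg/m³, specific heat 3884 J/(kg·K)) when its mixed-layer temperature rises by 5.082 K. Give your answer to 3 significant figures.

2.70×10^9

Areal heat capacity C = ρ c_p D = 1026 × 3884 × 133.2 = 5.31×10^8 J m⁻² K⁻¹.
ΔQ = C ΔT = 5.31×10^8 × 5.082 = 2.70×10^9 J/m².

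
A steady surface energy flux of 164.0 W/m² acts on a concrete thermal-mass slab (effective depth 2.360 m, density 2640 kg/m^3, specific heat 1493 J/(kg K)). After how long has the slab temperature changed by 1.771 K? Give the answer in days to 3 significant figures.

Areal heat capacity C = ρ c_p D = 2640 × 1493 × 2.360 = 9.30×10^6 J/(m^2 K).
Time required: Δt = C ΔT / F = 9.30×10^6 × 1.771 / 164.0 = 1.00×10^5 s.
In days: 1.00×10^5 s / (86400 s/day) = 1.16 days.

1.16 days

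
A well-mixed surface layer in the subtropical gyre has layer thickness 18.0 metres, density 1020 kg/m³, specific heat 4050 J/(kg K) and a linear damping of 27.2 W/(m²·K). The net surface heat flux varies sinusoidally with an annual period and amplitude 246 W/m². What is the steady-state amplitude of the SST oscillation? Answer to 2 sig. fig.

7.9 K

Areal heat capacity C = ρ c_p D = 1020 × 4050 × 18.0 = 7.44×10^7 J/(m²·K).
Angular frequency ω = 2π / T = 2π / 3.15×10^7 s = 1.99×10^-7 s⁻¹.
√((Cω)² + λ²) = √((14.8)² + 27.2²) = 31.0 W/(m²·K).
Amplitude A = F₀ / √((Cω)²+λ²) = 246 / 31.0 = 7.94 K.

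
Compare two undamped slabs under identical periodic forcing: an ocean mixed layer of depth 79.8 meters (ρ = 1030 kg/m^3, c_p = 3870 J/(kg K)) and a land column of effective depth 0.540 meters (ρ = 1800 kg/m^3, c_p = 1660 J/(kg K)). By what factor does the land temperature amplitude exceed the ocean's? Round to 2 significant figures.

C_ocean = 1030 × 3870 × 79.8 = 3.18×10^8 J/(m²·K).
C_land = 1800 × 1660 × 0.540 = 1.61×10^6 J/(m²·K).
Undamped amplitude ∝ 1/C, so A_land/A_ocean = C_ocean/C_land = 197.

200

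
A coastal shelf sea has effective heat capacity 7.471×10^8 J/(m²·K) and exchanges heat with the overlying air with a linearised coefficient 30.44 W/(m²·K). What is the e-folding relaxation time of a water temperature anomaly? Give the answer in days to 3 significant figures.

Areal heat capacity C = 7.471×10^8 J/(m²·K) (given).
Relaxation time τ = C / λ = 7.47×10^8 / 30.44 = 2.45×10^7 s.
In days: 2.45×10^7 s / (86400 s/day) = 284 days.

284 days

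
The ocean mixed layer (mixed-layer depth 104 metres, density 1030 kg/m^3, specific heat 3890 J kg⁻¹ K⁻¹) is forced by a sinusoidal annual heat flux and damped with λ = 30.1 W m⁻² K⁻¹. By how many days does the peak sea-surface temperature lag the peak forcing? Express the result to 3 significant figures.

71.0 days

Areal heat capacity C = ρ c_p D = 1030 × 3890 × 104 = 4.17×10^8 J m⁻² K⁻¹.
ω = 2π / 3.15×10^7 s = 1.99×10^-7 s⁻¹.
Phase lag φ = arctan(Cω/λ) = arctan(83.0/30.1) = 1.22 rad.
Time lag = φ / ω = 1.22 / 1.99×10^-7 = 6.14×10^6 s = 71.0 days.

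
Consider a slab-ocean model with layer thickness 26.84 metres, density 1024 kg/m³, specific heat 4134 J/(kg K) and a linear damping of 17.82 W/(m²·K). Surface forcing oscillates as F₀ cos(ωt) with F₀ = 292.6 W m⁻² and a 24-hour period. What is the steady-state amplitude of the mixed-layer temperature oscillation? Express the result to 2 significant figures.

0.035 K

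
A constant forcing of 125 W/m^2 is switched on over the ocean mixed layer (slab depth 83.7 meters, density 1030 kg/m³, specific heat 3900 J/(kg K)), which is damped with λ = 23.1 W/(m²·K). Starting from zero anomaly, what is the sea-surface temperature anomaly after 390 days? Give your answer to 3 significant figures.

Areal heat capacity C = ρ c_p D = 1030 × 3900 × 83.7 = 3.36×10^8 J/(m²·K).
τ = C / λ = 3.36×10^8 / 23.1 = 1.46×10^7 s.
Equilibrium anomaly ΔT_eq = F / λ = 125 / 23.1 = 5.41 K.
t = 390 days = 3.37×10^7 s, so t/τ = 2.32.
ΔT(t) = ΔT_eq (1 − e^(−t/τ)) = 5.41 × (1 − e^−2.32) = 4.88 K.

4.88 K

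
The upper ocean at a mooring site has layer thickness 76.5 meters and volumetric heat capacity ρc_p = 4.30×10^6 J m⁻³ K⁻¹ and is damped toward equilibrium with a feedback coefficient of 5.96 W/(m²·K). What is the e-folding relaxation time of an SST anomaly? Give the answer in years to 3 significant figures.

Areal heat capacity C = ρc_p × D = 4.30×10^6 × 76.5 = 3.29×10^8 J/(m²·K).
Relaxation time τ = C / λ = 3.29×10^8 / 5.96 = 5.52×10^7 s.
In years: 5.52×10^7 s / (3.156×10^7 s/year) = 1.75 years.

1.75 years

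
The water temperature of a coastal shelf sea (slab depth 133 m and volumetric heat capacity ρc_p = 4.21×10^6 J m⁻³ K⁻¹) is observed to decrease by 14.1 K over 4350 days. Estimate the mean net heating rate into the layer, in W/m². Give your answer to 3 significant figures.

Areal heat capacity C = ρc_p × D = 4.21×10^6 × 133 = 5.60×10^8 J m⁻² K⁻¹.
Required heat per unit area: Q = C ΔT = 5.60×10^8 × -14.1 = -7.90×10^9 J/m².
Flux F = Q / Δt = -7.90×10^9 / 3.76×10^8 s = -21.0 W/m².

-21.0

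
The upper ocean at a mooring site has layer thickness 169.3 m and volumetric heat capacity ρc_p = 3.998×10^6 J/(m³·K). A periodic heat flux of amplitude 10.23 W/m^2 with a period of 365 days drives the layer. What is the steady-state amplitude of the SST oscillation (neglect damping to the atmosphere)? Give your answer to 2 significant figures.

Areal heat capacity C = ρc_p × D = 3.998×10^6 × 169.3 = 6.77×10^8 J/(m^2 K).
Angular frequency ω = 2π / T = 2π / 3.15×10^7 s = 1.99×10^-7 s⁻¹.
Cω = 6.77×10^8 × 1.99×10^-7 = 135 W/(m²·K).
Amplitude A = F₀ / (Cω) = 10.23 / 135 = 0.0759 K.

0.076 K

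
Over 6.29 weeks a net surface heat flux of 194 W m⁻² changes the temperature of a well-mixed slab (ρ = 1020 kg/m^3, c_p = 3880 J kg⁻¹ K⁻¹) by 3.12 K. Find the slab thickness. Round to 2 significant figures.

Heat input Q = F Δt = 194 × 3.80×10^6 s = 7.38×10^8 J/m².
Required areal heat capacity C = Q / ΔT = 2.37×10^8 J/(m²·K).
Depth D = C / (ρ c_p) = 2.37×10^8 / (1020 × 3880) = 59.8 m.

60 m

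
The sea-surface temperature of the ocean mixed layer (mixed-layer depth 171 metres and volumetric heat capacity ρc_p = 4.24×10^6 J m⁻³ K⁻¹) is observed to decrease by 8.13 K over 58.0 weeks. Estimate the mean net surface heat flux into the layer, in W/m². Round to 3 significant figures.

Areal heat capacity C = ρc_p × D = 4.24×10^6 × 171 = 7.25×10^8 J/(m^2 K).
Required heat per unit area: Q = C ΔT = 7.25×10^8 × -8.13 = -5.89×10^9 J/m².
Flux F = Q / Δt = -5.89×10^9 / 3.51×10^7 s = -168 W/m².

-168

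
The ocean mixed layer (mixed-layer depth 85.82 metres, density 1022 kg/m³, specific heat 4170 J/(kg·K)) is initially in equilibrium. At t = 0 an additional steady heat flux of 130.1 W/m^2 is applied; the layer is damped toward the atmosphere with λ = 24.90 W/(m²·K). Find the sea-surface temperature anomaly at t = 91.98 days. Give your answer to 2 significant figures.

2.2 K

Areal heat capacity C = ρ c_p D = 1022 × 4170 × 85.82 = 3.66×10^8 J m⁻² K⁻¹.
τ = C / λ = 3.66×10^8 / 24.90 = 1.47×10^7 s.
Equilibrium anomaly ΔT_eq = F / λ = 130.1 / 24.90 = 5.22 K.
t = 91.98 days = 7.95×10^6 s, so t/τ = 0.541.
ΔT(t) = ΔT_eq (1 − e^(−t/τ)) = 5.22 × (1 − e^−0.541) = 2.18 K.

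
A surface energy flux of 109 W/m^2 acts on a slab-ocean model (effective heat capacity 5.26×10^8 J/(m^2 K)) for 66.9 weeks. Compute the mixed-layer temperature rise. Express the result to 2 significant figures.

Areal heat capacity C = 5.26×10^8 J/(m^2 K) (given).
Net heat input Q = F Δt = 109 × (66.9 weeks × 6.048×10^5 s/week) = 4.41×10^9 J/m².
ΔT = Q / C = 4.41×10^9 / 5.26×10^8 = 8.38 K.

8.4 K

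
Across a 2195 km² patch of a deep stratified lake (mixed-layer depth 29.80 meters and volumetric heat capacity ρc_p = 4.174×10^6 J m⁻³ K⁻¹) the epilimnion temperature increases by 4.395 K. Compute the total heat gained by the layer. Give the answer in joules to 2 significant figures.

Areal heat capacity C = ρc_p × D = 4.174×10^6 × 29.80 = 1.24×10^8 J/(m²·K).
Heat per unit area: q = C ΔT = 1.24×10^8 × 4.395 = 5.47×10^8 J/m².
Total heat: Q = q × A = 5.47×10^8 × (2195 × 10⁶ m²) = 1.20×10^18 J.

1.2×10^18 J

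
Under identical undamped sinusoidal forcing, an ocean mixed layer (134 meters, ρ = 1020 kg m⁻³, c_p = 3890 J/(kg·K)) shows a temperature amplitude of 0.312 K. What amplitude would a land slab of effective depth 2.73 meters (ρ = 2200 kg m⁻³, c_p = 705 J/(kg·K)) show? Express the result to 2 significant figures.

C_ocean = 5.32×10^8 J/(m²·K); C_land = 4.23×10^6 J/(m²·K).
A ∝ 1/C ⇒ A_land = A_ocean × C_ocean/C_land = 0.312 × 126 = 39.2 K.

39 K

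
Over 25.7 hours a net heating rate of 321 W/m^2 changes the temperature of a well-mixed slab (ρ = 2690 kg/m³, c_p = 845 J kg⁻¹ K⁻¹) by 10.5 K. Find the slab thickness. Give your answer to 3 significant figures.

1.24 m

Heat input Q = F Δt = 321 × 92500 s = 2.97×10^7 J/m².
Required areal heat capacity C = Q / ΔT = 2.83×10^6 J/(m²·K).
Depth D = C / (ρ c_p) = 2.83×10^6 / (2690 × 845) = 1.24 m.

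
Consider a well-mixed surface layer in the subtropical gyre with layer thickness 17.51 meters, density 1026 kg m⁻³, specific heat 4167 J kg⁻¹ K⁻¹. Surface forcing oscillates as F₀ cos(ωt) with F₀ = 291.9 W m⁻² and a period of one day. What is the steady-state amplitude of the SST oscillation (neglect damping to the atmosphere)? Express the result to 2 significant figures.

0.054 K

Areal heat capacity C = ρ c_p D = 1026 × 4167 × 17.51 = 7.49×10^7 J m⁻² K⁻¹.
Angular frequency ω = 2π / T = 2π / 86400 s = 7.27×10^-5 s⁻¹.
Cω = 7.49×10^7 × 7.27×10^-5 = 5440 W/(m²·K).
Amplitude A = F₀ / (Cω) = 291.9 / 5440 = 0.0536 K.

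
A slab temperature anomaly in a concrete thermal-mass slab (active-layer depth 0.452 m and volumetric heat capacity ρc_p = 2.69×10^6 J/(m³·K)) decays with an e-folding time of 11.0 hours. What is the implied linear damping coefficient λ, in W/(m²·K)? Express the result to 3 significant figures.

30.7

Areal heat capacity C = ρc_p × D = 2.69×10^6 × 0.452 = 1.22×10^6 J/(m^2 K).
τ = 11.0 hours = 39600 s.
λ = C / τ = 1.22×10^6 / 39600 = 30.7 W/(m²·K).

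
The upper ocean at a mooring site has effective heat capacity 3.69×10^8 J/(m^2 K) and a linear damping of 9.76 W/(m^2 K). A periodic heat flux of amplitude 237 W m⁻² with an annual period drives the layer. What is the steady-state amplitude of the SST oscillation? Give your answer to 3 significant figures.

Areal heat capacity C = 3.69×10^8 J/(m^2 K) (given).
Angular frequency ω = 2π / T = 2π / 3.15×10^7 s = 1.99×10^-7 s⁻¹.
√((Cω)² + λ²) = √((73.5)² + 9.76²) = 74.2 W/(m²·K).
Amplitude A = F₀ / √((Cω)²+λ²) = 237 / 74.2 = 3.20 K.

3.20 K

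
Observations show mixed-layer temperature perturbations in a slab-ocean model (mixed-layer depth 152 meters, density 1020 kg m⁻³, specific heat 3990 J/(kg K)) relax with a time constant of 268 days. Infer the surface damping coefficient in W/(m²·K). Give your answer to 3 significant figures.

26.7

Areal heat capacity C = ρ c_p D = 1020 × 3990 × 152 = 6.19×10^8 J/(m^2 K).
τ = 268 days = 2.32×10^7 s.
λ = C / τ = 6.19×10^8 / 2.32×10^7 = 26.7 W/(m²·K).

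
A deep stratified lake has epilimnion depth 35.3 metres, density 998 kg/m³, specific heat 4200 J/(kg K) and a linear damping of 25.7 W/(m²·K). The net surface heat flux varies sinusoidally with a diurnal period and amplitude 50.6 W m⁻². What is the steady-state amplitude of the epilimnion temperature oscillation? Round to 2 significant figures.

Areal heat capacity C = ρ c_p D = 998 × 4200 × 35.3 = 1.48×10^8 J/(m²·K).
Angular frequency ω = 2π / T = 2π / 86400 s = 7.27×10^-5 s⁻¹.
√((Cω)² + λ²) = √((10800)² + 25.7²) = 10800 W/(m²·K).
Amplitude A = F₀ / √((Cω)²+λ²) = 50.6 / 10800 = 0.00470 K.

0.0047 K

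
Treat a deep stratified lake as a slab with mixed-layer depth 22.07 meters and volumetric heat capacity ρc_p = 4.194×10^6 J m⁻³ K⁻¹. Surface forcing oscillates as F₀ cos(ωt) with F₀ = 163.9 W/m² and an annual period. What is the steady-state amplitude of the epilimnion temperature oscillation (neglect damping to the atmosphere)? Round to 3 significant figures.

Areal heat capacity C = ρc_p × D = 4.194×10^6 × 22.07 = 9.26×10^7 J m⁻² K⁻¹.
Angular frequency ω = 2π / T = 2π / 3.15×10^7 s = 1.99×10^-7 s⁻¹.
Cω = 9.26×10^7 × 1.99×10^-7 = 18.4 W/(m²·K).
Amplitude A = F₀ / (Cω) = 163.9 / 18.4 = 8.89 K.

8.89 K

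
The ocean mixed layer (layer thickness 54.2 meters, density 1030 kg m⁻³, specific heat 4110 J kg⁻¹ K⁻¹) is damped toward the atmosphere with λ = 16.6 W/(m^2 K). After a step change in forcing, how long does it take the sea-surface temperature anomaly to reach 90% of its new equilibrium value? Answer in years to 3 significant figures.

Areal heat capacity C = ρ c_p D = 1030 × 4110 × 54.2 = 2.29×10^8 J/(m²·K).
τ = C / λ = 2.29×10^8 / 16.6 = 1.38×10^7 s.
Fraction reached: 1 − e^(−t/τ) = 0.90 ⇒ t = −τ ln(1 − 0.90) = τ × 2.30.
t = 3.18×10^7 s = 1.01 years.

1.01 years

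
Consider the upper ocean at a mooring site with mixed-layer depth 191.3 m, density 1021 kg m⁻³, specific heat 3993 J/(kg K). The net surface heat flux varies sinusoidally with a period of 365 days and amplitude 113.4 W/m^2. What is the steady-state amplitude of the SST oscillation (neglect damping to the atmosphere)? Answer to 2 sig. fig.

0.73 K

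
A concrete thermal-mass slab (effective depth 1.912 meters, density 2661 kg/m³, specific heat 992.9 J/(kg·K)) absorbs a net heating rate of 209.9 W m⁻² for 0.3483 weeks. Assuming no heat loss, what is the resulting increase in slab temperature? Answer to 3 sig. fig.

8.75 K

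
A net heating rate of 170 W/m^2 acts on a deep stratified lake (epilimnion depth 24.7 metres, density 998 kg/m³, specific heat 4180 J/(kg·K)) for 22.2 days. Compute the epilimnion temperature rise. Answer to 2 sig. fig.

Areal heat capacity C = ρ c_p D = 998 × 4180 × 24.7 = 1.03×10^8 J/(m^2 K).
Net heat input Q = F Δt = 170 × (22.2 days × 86400 s/day) = 3.26×10^8 J/m².
ΔT = Q / C = 3.26×10^8 / 1.03×10^8 = 3.16 K.

3.2 K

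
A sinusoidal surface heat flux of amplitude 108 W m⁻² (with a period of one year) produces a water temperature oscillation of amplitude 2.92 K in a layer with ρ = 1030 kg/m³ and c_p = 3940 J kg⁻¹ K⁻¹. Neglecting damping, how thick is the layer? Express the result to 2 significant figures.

46 m

ω = 2π / 3.15×10^7 s = 1.99×10^-7 s⁻¹.
Required C = F₀ / (A ω) = 108 / (2.92 × 1.99×10^-7) = 1.86×10^8 J/(m²·K).
D = C / (ρ c_p) = 1.86×10^8 / (1030 × 3940) = 45.7 m.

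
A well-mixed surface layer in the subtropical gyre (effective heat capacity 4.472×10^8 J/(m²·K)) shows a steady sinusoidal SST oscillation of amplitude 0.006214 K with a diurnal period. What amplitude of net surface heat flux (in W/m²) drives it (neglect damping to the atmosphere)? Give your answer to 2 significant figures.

200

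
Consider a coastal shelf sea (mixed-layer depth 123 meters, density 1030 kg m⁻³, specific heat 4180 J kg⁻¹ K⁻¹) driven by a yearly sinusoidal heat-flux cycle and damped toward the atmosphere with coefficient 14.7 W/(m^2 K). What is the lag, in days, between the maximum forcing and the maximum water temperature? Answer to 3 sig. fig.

Areal heat capacity C = ρ c_p D = 1030 × 4180 × 123 = 5.30×10^8 J/(m²·K).
ω = 2π / 3.15×10^7 s = 1.99×10^-7 s⁻¹.
Phase lag φ = arctan(Cω/λ) = arctan(106/14.7) = 1.43 rad.
Time lag = φ / ω = 1.43 / 1.99×10^-7 = 7.19×10^6 s = 83.2 days.

83.2 days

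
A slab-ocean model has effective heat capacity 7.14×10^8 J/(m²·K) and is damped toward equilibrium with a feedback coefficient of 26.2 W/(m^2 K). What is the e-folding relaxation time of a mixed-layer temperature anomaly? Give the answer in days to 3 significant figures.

315 days

Areal heat capacity C = 7.14×10^8 J/(m²·K) (given).
Relaxation time τ = C / λ = 7.14×10^8 / 26.2 = 2.73×10^7 s.
In days: 2.73×10^7 s / (86400 s/day) = 315 days.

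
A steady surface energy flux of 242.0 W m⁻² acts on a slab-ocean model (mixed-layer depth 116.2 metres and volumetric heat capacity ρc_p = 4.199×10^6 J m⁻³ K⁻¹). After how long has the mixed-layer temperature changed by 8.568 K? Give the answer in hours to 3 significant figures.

4800 hours

Areal heat capacity C = ρc_p × D = 4.199×10^6 × 116.2 = 4.88×10^8 J/(m^2 K).
Time required: Δt = C ΔT / F = 4.88×10^8 × 8.568 / 242.0 = 1.73×10^7 s.
In hours: 1.73×10^7 s / (3600 s/hour) = 4800 hours.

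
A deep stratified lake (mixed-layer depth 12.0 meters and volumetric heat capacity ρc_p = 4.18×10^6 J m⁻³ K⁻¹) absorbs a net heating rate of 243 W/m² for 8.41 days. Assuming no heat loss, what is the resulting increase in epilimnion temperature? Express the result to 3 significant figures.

3.52 K

Areal heat capacity C = ρc_p × D = 4.18×10^6 × 12.0 = 5.02×10^7 J m⁻² K⁻¹.
Net heat input Q = F Δt = 243 × (8.41 days × 86400 s/day) = 1.77×10^8 J/m².
ΔT = Q / C = 1.77×10^8 / 5.02×10^7 = 3.52 K.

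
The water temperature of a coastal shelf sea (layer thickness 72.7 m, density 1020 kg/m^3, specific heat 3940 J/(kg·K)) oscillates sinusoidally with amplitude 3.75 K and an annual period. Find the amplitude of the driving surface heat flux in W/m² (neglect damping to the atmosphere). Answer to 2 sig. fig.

220

Areal heat capacity C = ρ c_p D = 1020 × 3940 × 72.7 = 2.92×10^8 J m⁻² K⁻¹.
ω = 2π / 3.15×10^7 s = 1.99×10^-7 s⁻¹.
Cω = 2.92×10^8 × 1.99×10^-7 = 58.2 W/(m²·K).
F₀ = A × Cω = 3.75 × 58.2 = 218 W/m².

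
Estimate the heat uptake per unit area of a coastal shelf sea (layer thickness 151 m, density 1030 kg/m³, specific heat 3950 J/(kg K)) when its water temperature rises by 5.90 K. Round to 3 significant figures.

Areal heat capacity C = ρ c_p D = 1030 × 3950 × 151 = 6.14×10^8 J/(m²·K).
ΔQ = C ΔT = 6.14×10^8 × 5.90 = 3.62×10^9 J/m².

3.62×10^9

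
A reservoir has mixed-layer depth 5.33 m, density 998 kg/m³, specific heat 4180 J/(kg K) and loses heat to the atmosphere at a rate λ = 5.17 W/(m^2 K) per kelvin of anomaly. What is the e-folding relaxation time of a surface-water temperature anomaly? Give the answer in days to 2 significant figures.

50 days

Areal heat capacity C = ρ c_p D = 998 × 4180 × 5.33 = 2.22×10^7 J m⁻² K⁻¹.
Relaxation time τ = C / λ = 2.22×10^7 / 5.17 = 4.30×10^6 s.
In days: 4.30×10^6 s / (86400 s/day) = 49.8 days.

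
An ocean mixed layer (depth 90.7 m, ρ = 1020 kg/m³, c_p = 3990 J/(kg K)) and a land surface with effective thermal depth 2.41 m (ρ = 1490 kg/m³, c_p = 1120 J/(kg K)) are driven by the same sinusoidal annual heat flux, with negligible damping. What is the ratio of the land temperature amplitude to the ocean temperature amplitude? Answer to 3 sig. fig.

91.8

C_ocean = 1020 × 3990 × 90.7 = 3.69×10^8 J/(m²·K).
C_land = 1490 × 1120 × 2.41 = 4.02×10^6 J/(m²·K).
Undamped amplitude ∝ 1/C, so A_land/A_ocean = C_ocean/C_land = 91.8.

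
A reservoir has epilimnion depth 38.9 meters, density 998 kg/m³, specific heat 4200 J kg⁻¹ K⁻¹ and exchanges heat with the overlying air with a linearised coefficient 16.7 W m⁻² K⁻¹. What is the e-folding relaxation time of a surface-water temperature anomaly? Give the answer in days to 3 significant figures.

113 days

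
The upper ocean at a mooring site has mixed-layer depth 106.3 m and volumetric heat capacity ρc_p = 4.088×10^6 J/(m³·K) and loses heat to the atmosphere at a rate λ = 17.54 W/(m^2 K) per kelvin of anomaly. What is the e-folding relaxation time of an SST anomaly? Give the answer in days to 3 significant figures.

287 days

Areal heat capacity C = ρc_p × D = 4.088×10^6 × 106.3 = 4.35×10^8 J/(m^2 K).
Relaxation time τ = C / λ = 4.35×10^8 / 17.54 = 2.48×10^7 s.
In days: 2.48×10^7 s / (86400 s/day) = 287 days.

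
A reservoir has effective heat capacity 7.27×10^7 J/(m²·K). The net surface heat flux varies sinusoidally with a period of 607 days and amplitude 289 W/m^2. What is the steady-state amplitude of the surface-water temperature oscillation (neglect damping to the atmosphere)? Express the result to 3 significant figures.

Areal heat capacity C = 7.27×10^7 J/(m²·K) (given).
Angular frequency ω = 2π / T = 2π / 5.24×10^7 s = 1.20×10^-7 s⁻¹.
Cω = 7.27×10^7 × 1.20×10^-7 = 8.71 W/(m²·K).
Amplitude A = F₀ / (Cω) = 289 / 8.71 = 33.2 K.

33.2 K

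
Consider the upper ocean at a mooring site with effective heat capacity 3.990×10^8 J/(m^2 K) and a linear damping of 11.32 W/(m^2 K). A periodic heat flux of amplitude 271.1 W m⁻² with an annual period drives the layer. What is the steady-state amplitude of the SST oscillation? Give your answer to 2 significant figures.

Areal heat capacity C = 3.990×10^8 J/(m^2 K) (given).
Angular frequency ω = 2π / T = 2π / 3.15×10^7 s = 1.99×10^-7 s⁻¹.
√((Cω)² + λ²) = √((79.5)² + 11.32²) = 80.3 W/(m²·K).
Amplitude A = F₀ / √((Cω)²+λ²) = 271.1 / 80.3 = 3.38 K.

3.4 K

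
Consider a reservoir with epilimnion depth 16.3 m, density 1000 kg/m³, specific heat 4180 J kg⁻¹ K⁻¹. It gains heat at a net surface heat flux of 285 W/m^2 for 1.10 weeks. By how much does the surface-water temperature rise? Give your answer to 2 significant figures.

2.8 K

Areal heat capacity C = ρ c_p D = 1000 × 4180 × 16.3 = 6.81×10^7 J/(m²·K).
Net heat input Q = F Δt = 285 × (1.10 weeks × 6.048×10^5 s/week) = 1.90×10^8 J/m².
ΔT = Q / C = 1.90×10^8 / 6.81×10^7 = 2.78 K.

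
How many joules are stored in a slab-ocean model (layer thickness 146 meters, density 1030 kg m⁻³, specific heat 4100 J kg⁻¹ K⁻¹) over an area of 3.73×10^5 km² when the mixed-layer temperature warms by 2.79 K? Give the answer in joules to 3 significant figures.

6.42×10^20 J

Areal heat capacity C = ρ c_p D = 1030 × 4100 × 146 = 6.17×10^8 J m⁻² K⁻¹.
Heat per unit area: q = C ΔT = 6.17×10^8 × 2.79 = 1.72×10^9 J/m².
Total heat: Q = q × A = 1.72×10^9 × (3.73×10^5 × 10⁶ m²) = 6.42×10^20 J.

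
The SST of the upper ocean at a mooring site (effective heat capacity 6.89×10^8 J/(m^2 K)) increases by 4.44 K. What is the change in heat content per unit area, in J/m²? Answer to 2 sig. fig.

3.1×10^9

Areal heat capacity C = 6.89×10^8 J/(m^2 K) (given).
ΔQ = C ΔT = 6.89×10^8 × 4.44 = 3.06×10^9 J/m².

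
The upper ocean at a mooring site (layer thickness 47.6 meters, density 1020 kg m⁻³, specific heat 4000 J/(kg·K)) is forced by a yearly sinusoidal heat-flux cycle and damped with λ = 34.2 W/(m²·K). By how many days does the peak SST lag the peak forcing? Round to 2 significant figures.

49 days

Areal heat capacity C = ρ c_p D = 1020 × 4000 × 47.6 = 1.94×10^8 J/(m^2 K).
ω = 2π / 3.15×10^7 s = 1.99×10^-7 s⁻¹.
Phase lag φ = arctan(Cω/λ) = arctan(38.7/34.2) = 0.847 rad.
Time lag = φ / ω = 0.847 / 1.99×10^-7 = 4.25×10^6 s = 49.2 days.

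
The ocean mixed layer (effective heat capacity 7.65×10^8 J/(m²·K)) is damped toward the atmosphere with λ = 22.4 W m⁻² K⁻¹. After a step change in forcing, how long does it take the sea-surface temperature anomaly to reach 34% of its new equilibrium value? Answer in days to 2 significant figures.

Areal heat capacity C = 7.65×10^8 J/(m²·K) (given).
τ = C / λ = 7.65×10^8 / 22.4 = 3.42×10^7 s.
Fraction reached: 1 − e^(−t/τ) = 0.34 ⇒ t = −τ ln(1 − 0.34) = τ × 0.416.
t = 1.42×10^7 s = 164 days.

160 days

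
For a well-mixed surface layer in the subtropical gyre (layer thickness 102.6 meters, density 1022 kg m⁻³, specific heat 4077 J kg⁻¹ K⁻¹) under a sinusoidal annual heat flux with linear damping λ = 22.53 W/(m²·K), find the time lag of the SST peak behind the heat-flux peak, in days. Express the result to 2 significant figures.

Areal heat capacity C = ρ c_p D = 1022 × 4077 × 102.6 = 4.28×10^8 J/(m²·K).
ω = 2π / 3.15×10^7 s = 1.99×10^-7 s⁻¹.
Phase lag φ = arctan(Cω/λ) = arctan(85.2/22.53) = 1.31 rad.
Time lag = φ / ω = 1.31 / 1.99×10^-7 = 6.59×10^6 s = 76.2 days.

76 days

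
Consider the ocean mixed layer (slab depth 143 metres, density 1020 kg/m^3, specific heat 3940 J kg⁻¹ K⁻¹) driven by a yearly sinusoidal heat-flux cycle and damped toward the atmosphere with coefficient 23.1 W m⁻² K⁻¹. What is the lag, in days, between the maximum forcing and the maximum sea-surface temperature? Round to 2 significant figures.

Areal heat capacity C = ρ c_p D = 1020 × 3940 × 143 = 5.75×10^8 J/(m²·K).
ω = 2π / 3.15×10^7 s = 1.99×10^-7 s⁻¹.
Phase lag φ = arctan(Cω/λ) = arctan(115/23.1) = 1.37 rad.
Time lag = φ / ω = 1.37 / 1.99×10^-7 = 6.88×10^6 s = 79.7 days.

80 days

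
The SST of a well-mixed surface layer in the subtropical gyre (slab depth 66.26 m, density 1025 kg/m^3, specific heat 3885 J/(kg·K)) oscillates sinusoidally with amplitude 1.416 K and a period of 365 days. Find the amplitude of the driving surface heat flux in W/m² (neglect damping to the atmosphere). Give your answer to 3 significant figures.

Areal heat capacity C = ρ c_p D = 1025 × 3885 × 66.26 = 2.64×10^8 J/(m²·K).
ω = 2π / 3.15×10^7 s = 1.99×10^-7 s⁻¹.
Cω = 2.64×10^8 × 1.99×10^-7 = 52.6 W/(m²·K).
F₀ = A × Cω = 1.416 × 52.6 = 74.4 W/m².

74.4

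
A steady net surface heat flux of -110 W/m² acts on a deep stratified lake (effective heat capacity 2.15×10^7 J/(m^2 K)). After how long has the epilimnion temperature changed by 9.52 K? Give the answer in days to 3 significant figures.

Areal heat capacity C = 2.15×10^7 J/(m^2 K) (given).
Time required: Δt = C ΔT / F = 2.15×10^7 × -9.52 / -110 = 1.86×10^6 s.
In days: 1.86×10^6 s / (86400 s/day) = 21.5 days.

21.5 days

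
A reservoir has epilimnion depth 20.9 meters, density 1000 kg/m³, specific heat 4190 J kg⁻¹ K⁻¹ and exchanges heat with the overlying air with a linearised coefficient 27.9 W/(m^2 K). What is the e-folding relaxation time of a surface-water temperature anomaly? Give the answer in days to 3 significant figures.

Areal heat capacity C = ρ c_p D = 1000 × 4190 × 20.9 = 8.76×10^7 J/(m²·K).
Relaxation time τ = C / λ = 8.76×10^7 / 27.9 = 3.14×10^6 s.
In days: 3.14×10^6 s / (86400 s/day) = 36.3 days.

36.3 days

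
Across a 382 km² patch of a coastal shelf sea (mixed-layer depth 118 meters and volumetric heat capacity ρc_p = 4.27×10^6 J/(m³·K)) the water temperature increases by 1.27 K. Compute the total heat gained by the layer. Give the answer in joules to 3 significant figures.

Areal heat capacity C = ρc_p × D = 4.27×10^6 × 118 = 5.04×10^8 J m⁻² K⁻¹.
Heat per unit area: q = C ΔT = 5.04×10^8 × 1.27 = 6.40×10^8 J/m².
Total heat: Q = q × A = 6.40×10^8 × (382 × 10⁶ m²) = 2.44×10^17 J.

2.44×10^17 J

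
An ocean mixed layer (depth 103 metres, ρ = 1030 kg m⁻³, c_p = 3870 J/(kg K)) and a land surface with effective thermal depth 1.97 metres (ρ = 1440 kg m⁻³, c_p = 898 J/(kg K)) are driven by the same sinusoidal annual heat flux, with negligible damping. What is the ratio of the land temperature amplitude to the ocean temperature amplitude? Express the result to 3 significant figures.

C_ocean = 1030 × 3870 × 103 = 4.11×10^8 J/(m²·K).
C_land = 1440 × 898 × 1.97 = 2.55×10^6 J/(m²·K).
Undamped amplitude ∝ 1/C, so A_land/A_ocean = C_ocean/C_land = 161.

161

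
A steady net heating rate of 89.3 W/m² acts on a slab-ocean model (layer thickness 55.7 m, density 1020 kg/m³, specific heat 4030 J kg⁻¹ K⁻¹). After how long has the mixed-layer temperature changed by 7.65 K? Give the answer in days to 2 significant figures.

Areal heat capacity C = ρ c_p D = 1020 × 4030 × 55.7 = 2.29×10^8 J m⁻² K⁻¹.
Time required: Δt = C ΔT / F = 2.29×10^8 × 7.65 / 89.3 = 1.96×10^7 s.
In days: 1.96×10^7 s / (86400 s/day) = 227 days.

230 days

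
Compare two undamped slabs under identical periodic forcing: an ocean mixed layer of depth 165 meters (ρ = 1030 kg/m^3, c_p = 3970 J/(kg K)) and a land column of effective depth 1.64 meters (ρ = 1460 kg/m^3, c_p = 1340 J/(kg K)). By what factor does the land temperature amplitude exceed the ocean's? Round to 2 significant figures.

210

C_ocean = 1030 × 3970 × 165 = 6.75×10^8 J/(m²·K).
C_land = 1460 × 1340 × 1.64 = 3.21×10^6 J/(m²·K).
Undamped amplitude ∝ 1/C, so A_land/A_ocean = C_ocean/C_land = 210.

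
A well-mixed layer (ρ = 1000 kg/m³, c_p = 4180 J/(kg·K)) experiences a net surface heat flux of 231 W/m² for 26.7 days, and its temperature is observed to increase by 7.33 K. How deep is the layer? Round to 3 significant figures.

Heat input Q = F Δt = 231 × 2.31×10^6 s = 5.33×10^8 J/m².
Required areal heat capacity C = Q / ΔT = 7.27×10^7 J/(m²·K).
Depth D = C / (ρ c_p) = 7.27×10^7 / (1000 × 4180) = 17.4 m.

17.4 m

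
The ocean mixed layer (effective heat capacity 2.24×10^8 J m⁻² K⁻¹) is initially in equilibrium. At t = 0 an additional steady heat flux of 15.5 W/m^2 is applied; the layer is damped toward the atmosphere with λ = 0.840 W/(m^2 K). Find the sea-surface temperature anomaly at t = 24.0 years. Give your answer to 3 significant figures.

17.4 K

Areal heat capacity C = 2.24×10^8 J m⁻² K⁻¹ (given).
τ = C / λ = 2.24×10^8 / 0.840 = 2.67×10^8 s.
Equilibrium anomaly ΔT_eq = F / λ = 15.5 / 0.840 = 18.5 K.
t = 24.0 years = 7.57×10^8 s, so t/τ = 2.84.
ΔT(t) = ΔT_eq (1 − e^(−t/τ)) = 18.5 × (1 − e^−2.84) = 17.4 K.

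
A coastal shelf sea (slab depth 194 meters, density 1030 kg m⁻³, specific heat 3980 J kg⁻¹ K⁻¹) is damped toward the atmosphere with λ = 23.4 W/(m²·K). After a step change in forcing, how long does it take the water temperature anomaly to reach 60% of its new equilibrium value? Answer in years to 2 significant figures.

0.99 years

Areal heat capacity C = ρ c_p D = 1030 × 3980 × 194 = 7.95×10^8 J/(m^2 K).
τ = C / λ = 7.95×10^8 / 23.4 = 3.40×10^7 s.
Fraction reached: 1 − e^(−t/τ) = 0.60 ⇒ t = −τ ln(1 − 0.60) = τ × 0.916.
t = 3.11×10^7 s = 0.987 years.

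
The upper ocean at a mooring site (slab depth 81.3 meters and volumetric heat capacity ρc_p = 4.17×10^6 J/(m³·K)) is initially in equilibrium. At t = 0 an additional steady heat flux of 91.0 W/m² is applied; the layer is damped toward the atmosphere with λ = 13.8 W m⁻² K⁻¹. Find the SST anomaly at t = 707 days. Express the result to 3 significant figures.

Areal heat capacity C = ρc_p × D = 4.17×10^6 × 81.3 = 3.39×10^8 J/(m^2 K).
τ = C / λ = 3.39×10^8 / 13.8 = 2.46×10^7 s.
Equilibrium anomaly ΔT_eq = F / λ = 91.0 / 13.8 = 6.59 K.
t = 707 days = 6.11×10^7 s, so t/τ = 2.49.
ΔT(t) = ΔT_eq (1 − e^(−t/τ)) = 6.59 × (1 − e^−2.49) = 6.05 K.

6.05 K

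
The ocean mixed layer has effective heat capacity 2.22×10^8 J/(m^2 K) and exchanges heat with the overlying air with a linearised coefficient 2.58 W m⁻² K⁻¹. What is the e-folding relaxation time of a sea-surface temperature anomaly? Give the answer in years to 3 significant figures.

2.73 years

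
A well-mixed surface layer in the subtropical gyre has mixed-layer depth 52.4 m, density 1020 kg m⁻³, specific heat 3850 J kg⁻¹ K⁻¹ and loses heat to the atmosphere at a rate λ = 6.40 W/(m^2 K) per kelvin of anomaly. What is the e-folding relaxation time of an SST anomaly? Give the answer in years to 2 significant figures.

Areal heat capacity C = ρ c_p D = 1020 × 3850 × 52.4 = 2.06×10^8 J/(m²·K).
Relaxation time τ = C / λ = 2.06×10^8 / 6.40 = 3.22×10^7 s.
In years: 3.22×10^7 s / (3.156×10^7 s/year) = 1.02 years.

1.0 years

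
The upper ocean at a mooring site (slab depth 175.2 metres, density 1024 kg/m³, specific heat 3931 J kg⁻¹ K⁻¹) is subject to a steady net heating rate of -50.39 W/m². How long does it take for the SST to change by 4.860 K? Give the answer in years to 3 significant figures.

2.16 years

Areal heat capacity C = ρ c_p D = 1024 × 3931 × 175.2 = 7.05×10^8 J m⁻² K⁻¹.
Time required: Δt = C ΔT / F = 7.05×10^8 × -4.860 / -50.39 = 6.80×10^7 s.
In years: 6.80×10^7 s / (3.156×10^7 s/year) = 2.16 years.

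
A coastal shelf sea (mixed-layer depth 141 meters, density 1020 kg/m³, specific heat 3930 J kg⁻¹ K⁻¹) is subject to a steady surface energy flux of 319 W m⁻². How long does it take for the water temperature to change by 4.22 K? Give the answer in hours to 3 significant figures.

2080 hours

Areal heat capacity C = ρ c_p D = 1020 × 3930 × 141 = 5.65×10^8 J/(m^2 K).
Time required: Δt = C ΔT / F = 5.65×10^8 × 4.22 / 319 = 7.48×10^6 s.
In hours: 7.48×10^6 s / (3600 s/hour) = 2080 hours.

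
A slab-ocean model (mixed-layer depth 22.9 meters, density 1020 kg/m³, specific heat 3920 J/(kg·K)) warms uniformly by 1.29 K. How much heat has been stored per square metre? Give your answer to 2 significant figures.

Areal heat capacity C = ρ c_p D = 1020 × 3920 × 22.9 = 9.16×10^7 J m⁻² K⁻¹.
ΔQ = C ΔT = 9.16×10^7 × 1.29 = 1.18×10^8 J/m².

1.2×10^8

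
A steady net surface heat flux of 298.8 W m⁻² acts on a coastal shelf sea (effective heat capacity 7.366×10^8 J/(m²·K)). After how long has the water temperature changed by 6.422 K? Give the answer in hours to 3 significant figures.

Areal heat capacity C = 7.366×10^8 J/(m²·K) (given).
Time required: Δt = C ΔT / F = 7.37×10^8 × 6.422 / 298.8 = 1.58×10^7 s.
In hours: 1.58×10^7 s / (3600 s/hour) = 4400 hours.

4400 hours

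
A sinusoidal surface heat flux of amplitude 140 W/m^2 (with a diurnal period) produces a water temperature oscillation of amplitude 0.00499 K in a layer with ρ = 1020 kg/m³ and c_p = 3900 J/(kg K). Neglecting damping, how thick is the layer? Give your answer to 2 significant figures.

97 m

ω = 2π / 86400 s = 7.27×10^-5 s⁻¹.
Required C = F₀ / (A ω) = 140 / (0.00499 × 7.27×10^-5) = 3.86×10^8 J/(m²·K).
D = C / (ρ c_p) = 3.86×10^8 / (1020 × 3900) = 97.0 m.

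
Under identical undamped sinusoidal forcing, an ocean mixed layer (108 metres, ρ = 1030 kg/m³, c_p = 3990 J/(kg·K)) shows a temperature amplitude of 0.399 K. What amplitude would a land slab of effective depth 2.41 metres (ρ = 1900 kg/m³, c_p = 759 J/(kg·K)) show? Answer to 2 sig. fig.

51 K

C_ocean = 4.44×10^8 J/(m²·K); C_land = 3.48×10^6 J/(m²·K).
A ∝ 1/C ⇒ A_land = A_ocean × C_ocean/C_land = 0.399 × 128 = 51.0 K.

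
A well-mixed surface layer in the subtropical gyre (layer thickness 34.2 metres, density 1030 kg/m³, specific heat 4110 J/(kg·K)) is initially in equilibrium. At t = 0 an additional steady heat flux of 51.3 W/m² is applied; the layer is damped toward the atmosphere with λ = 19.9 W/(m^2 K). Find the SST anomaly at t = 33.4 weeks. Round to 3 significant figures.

Areal heat capacity C = ρ c_p D = 1030 × 4110 × 34.2 = 1.45×10^8 J m⁻² K⁻¹.
τ = C / λ = 1.45×10^8 / 19.9 = 7.28×10^6 s.
Equilibrium anomaly ΔT_eq = F / λ = 51.3 / 19.9 = 2.58 K.
t = 33.4 weeks = 2.02×10^7 s, so t/τ = 2.78.
ΔT(t) = ΔT_eq (1 − e^(−t/τ)) = 2.58 × (1 − e^−2.78) = 2.42 K.

2.42 K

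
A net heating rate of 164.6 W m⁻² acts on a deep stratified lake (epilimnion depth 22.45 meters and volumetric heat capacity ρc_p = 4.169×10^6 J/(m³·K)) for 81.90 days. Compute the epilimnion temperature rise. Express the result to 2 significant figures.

12 K

Areal heat capacity C = ρc_p × D = 4.169×10^6 × 22.45 = 9.36×10^7 J m⁻² K⁻¹.
Net heat input Q = F Δt = 164.6 × (81.90 days × 86400 s/day) = 1.16×10^9 J/m².
ΔT = Q / C = 1.16×10^9 / 9.36×10^7 = 12.4 K.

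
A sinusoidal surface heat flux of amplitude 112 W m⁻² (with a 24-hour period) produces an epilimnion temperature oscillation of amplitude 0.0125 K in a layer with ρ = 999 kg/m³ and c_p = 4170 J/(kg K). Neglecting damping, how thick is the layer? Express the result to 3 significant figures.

ω = 2π / 86400 s = 7.27×10^-5 s⁻¹.
Required C = F₀ / (A ω) = 112 / (0.0125 × 7.27×10^-5) = 1.23×10^8 J/(m²·K).
D = C / (ρ c_p) = 1.23×10^8 / (999 × 4170) = 29.6 m.

29.6 m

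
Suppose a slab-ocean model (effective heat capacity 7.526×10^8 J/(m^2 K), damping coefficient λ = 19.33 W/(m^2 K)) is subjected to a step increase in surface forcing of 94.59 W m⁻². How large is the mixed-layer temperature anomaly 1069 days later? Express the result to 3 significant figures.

Areal heat capacity C = 7.526×10^8 J/(m^2 K) (given).
τ = C / λ = 7.53×10^8 / 19.33 = 3.89×10^7 s.
Equilibrium anomaly ΔT_eq = F / λ = 94.59 / 19.33 = 4.89 K.
t = 1069 days = 9.24×10^7 s, so t/τ = 2.37.
ΔT(t) = ΔT_eq (1 − e^(−t/τ)) = 4.89 × (1 − e^−2.37) = 4.44 K.

4.44 K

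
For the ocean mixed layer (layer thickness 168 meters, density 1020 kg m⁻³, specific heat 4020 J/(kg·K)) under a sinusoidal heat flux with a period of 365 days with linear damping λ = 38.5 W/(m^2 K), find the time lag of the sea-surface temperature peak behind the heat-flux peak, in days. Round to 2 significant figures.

Areal heat capacity C = ρ c_p D = 1020 × 4020 × 168 = 6.89×10^8 J m⁻² K⁻¹.
ω = 2π / 3.15×10^7 s = 1.99×10^-7 s⁻¹.
Phase lag φ = arctan(Cω/λ) = arctan(137/38.5) = 1.30 rad.
Time lag = φ / ω = 1.30 / 1.99×10^-7 = 6.51×10^6 s = 75.4 days.

75 days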